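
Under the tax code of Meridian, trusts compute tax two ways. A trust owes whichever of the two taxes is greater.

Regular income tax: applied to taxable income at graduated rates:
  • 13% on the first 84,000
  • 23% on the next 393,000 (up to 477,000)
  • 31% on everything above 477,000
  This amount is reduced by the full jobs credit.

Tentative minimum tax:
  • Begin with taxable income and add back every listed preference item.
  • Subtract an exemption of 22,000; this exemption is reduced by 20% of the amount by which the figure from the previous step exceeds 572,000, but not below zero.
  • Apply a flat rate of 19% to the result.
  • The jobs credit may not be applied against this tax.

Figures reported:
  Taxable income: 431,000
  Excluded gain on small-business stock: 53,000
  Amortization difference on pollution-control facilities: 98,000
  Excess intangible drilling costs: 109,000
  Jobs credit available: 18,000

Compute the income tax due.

Tentative minimum tax:
  Adjusted income: 431,000 + 53,000 + 98,000 + 109,000 = 691,000
  Exemption: 20% × (691,000 − 572,000) = 23,800 ≥ 22,000, so the exemption is fully phased out
  Base: 691,000 − 0 = 691,000
  691,000 × 19% = 131,290

Regular income tax:
  84,000 × 13% = 10,920
  347,000 × 23% = 79,810
  → 90,730
  Less jobs credit 18,000 → 72,730

131,290 > 72,730, so the tentative minimum tax is the binding amount.

131,290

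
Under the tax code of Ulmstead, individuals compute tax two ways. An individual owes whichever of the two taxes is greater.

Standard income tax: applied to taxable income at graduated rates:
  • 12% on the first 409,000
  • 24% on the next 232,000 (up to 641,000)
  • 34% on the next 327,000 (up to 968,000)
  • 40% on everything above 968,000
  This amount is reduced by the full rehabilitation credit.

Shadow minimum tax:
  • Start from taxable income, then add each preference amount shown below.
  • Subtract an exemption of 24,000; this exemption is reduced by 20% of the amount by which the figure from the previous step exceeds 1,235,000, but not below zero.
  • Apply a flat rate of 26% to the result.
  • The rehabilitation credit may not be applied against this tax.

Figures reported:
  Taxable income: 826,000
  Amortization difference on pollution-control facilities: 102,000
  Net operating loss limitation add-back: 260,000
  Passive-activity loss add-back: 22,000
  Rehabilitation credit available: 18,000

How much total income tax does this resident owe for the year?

308,360

Standard income tax:
  409,000 × 12% = 49,080
  232,000 × 24% = 55,680
  185,000 × 34% = 62,900
  → 167,660
  Less rehabilitation credit 18,000 → 149,660

Shadow minimum tax:
  Adjusted income: 826,000 + 102,000 + 260,000 + 22,000 = 1,210,000
  Exemption: 1,210,000 ≤ 1,235,000, so full 24,000 applies
  Base: 1,210,000 − 24,000 = 1,186,000
  1,186,000 × 26% = 308,360

308,360 > 149,660, so the shadow minimum tax is the binding amount.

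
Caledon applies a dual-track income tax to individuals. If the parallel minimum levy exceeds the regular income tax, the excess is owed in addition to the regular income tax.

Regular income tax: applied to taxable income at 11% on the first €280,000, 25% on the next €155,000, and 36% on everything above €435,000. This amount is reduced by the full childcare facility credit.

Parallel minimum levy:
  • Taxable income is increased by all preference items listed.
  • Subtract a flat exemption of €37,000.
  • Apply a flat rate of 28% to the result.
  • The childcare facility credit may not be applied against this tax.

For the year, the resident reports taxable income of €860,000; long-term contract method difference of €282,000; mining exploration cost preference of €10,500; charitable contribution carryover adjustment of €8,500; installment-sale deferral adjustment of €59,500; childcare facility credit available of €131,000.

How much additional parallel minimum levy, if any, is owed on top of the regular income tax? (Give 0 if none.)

€239,830

Parallel minimum levy:
  Adjusted income: €860,000 + €282,000 + €10,500 + €8,500 + €59,500 = €1,220,500
  Less exemption €37,000 → base €1,183,500
  €1,183,500 × 28% = €331,380

Regular income tax:
  €280,000 × 11% = €30,800
  €155,000 × 25% = €38,750
  €425,000 × 36% = €153,000
  → €222,550
  Less childcare facility credit €131,000 → €91,550

Excess of parallel minimum levy over regular income tax: €331,380 − €91,550 = €239,830.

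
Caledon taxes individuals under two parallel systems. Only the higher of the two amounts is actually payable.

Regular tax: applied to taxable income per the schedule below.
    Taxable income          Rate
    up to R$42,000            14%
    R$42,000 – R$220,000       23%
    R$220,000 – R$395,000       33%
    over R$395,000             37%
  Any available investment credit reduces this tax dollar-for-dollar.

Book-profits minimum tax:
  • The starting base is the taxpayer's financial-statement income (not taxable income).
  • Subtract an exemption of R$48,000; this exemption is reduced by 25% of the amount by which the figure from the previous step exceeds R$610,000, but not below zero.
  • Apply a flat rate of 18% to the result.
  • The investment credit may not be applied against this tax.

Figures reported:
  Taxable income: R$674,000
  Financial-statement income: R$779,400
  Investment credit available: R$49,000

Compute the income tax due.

R$158,800

Regular tax:
  R$42,000 × 14% = R$5,880
  R$178,000 × 23% = R$40,940
  R$175,000 × 33% = R$57,750
  R$279,000 × 37% = R$103,230
  → R$207,800
  Less investment credit R$49,000 → R$158,800

Book-profits minimum tax:
  Base (financial-statement income): R$779,400
  Exemption: R$48,000 − 25% × (R$779,400 − R$610,000) = R$48,000 − R$42,350 = R$5,650
  Base: R$779,400 − R$5,650 = R$773,750
  R$773,750 × 18% = R$139,275

R$158,800 > R$139,275, so the regular tax governs.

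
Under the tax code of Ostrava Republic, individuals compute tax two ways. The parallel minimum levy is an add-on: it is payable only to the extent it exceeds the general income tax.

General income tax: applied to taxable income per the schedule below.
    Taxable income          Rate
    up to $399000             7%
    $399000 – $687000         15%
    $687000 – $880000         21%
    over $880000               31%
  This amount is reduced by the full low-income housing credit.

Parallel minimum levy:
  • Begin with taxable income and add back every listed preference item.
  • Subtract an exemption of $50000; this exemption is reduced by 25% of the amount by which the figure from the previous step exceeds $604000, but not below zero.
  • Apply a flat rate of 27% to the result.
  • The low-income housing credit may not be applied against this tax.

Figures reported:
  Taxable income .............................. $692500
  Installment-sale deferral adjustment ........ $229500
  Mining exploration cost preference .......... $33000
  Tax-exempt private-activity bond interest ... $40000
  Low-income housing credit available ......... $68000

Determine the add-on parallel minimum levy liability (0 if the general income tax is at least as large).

Parallel minimum levy:
  Adjusted income: $692500 + $229500 + $33000 + $40000 = $995000
  Exemption: 25% × ($995000 − $604000) = $97750 ≥ $50000, so the exemption is fully phased out
  Base: $995000 − $0 = $995000
  $995000 × 27% = $268650

General income tax:
  $399000 × 7% = $27930
  $288000 × 15% = $43200
  $5500 × 21% = $1155
  → $72285
  Less low-income housing credit $68000 → $4285

Excess of parallel minimum levy over general income tax: $268650 − $4285 = $264365.

$264365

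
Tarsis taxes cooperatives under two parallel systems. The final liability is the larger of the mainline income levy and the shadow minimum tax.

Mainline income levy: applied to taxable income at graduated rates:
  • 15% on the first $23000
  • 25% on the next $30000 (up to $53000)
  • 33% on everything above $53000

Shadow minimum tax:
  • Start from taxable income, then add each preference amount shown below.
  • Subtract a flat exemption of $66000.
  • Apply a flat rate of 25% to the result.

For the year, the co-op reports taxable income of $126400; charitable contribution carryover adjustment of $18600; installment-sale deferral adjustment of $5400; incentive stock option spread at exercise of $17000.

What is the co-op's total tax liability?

Shadow minimum tax:
  Adjusted income: $126400 + $18600 + $5400 + $17000 = $167400
  Less exemption $66000 → base $101400
  $101400 × 25% = $25350

Mainline income levy:
  $23000 × 15% = $3450
  $30000 × 25% = $7500
  $73400 × 33% = $24222
  → $35172

$35172 > $25350, so the mainline income levy governs.

$35172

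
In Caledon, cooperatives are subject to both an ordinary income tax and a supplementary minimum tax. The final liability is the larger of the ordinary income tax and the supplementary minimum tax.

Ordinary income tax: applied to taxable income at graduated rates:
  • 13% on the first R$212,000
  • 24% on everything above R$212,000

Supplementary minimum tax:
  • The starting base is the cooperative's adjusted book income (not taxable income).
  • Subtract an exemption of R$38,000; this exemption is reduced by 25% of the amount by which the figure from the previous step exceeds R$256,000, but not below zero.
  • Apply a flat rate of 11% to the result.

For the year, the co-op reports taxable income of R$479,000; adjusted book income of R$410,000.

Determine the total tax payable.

R$91,640

Ordinary income tax:
  R$212,000 × 13% = R$27,560
  R$267,000 × 24% = R$64,080
  → R$91,640

Supplementary minimum tax:
  Base (adjusted book income): R$410,000
  Exemption: 25% × (R$410,000 − R$256,000) = R$38,500 ≥ R$38,000, so the exemption is fully phased out
  Base: R$410,000 − R$0 = R$410,000
  R$410,000 × 11% = R$45,100

R$91,640 > R$45,100, so the ordinary income tax governs.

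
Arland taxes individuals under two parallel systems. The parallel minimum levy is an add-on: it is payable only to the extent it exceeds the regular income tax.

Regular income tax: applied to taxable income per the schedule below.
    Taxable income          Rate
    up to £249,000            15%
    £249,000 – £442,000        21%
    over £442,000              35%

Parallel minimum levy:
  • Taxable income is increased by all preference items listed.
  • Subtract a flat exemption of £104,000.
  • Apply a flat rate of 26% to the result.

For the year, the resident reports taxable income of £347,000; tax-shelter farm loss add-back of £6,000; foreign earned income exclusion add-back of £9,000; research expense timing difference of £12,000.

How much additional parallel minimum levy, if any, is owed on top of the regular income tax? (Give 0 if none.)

£12,270

Parallel minimum levy:
  Adjusted income: £347,000 + £6,000 + £9,000 + £12,000 = £374,000
  Less exemption £104,000 → base £270,000
  £270,000 × 26% = £70,200

Regular income tax:
  £249,000 × 15% = £37,350
  £98,000 × 21% = £20,580
  → £57,930

Excess of parallel minimum levy over regular income tax: £70,200 − £57,930 = £12,270.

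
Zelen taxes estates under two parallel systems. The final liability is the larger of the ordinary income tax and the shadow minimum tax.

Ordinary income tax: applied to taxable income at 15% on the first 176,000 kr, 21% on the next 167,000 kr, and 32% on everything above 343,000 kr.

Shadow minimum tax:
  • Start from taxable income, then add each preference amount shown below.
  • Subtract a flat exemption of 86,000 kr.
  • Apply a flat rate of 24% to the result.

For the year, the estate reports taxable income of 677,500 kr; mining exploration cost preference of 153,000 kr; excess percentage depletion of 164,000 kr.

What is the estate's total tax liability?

218,040 kr

Shadow minimum tax:
  Adjusted income: 677,500 kr + 153,000 kr + 164,000 kr = 994,500 kr
  Less exemption 86,000 kr → base 908,500 kr
  908,500 kr × 24% = 218,040 kr

Ordinary income tax:
  176,000 kr × 15% = 26,400 kr
  167,000 kr × 21% = 35,070 kr
  334,500 kr × 32% = 107,040 kr
  → 168,510 kr

218,040 kr > 168,510 kr, so the shadow minimum tax is the binding amount.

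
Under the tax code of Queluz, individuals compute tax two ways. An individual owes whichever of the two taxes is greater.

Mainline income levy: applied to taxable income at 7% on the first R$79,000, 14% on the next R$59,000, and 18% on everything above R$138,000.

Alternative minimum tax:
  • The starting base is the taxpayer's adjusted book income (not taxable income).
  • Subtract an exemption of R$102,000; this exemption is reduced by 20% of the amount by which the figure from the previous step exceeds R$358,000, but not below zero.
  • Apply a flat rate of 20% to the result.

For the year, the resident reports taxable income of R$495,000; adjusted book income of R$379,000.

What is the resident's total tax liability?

Mainline income levy:
  R$79,000 × 7% = R$5,530
  R$59,000 × 14% = R$8,260
  R$357,000 × 18% = R$64,260
  → R$78,050

Alternative minimum tax:
  Base (adjusted book income): R$379,000
  Exemption: R$102,000 − 20% × (R$379,000 − R$358,000) = R$102,000 − R$4,200 = R$97,800
  Base: R$379,000 − R$97,800 = R$281,200
  R$281,200 × 20% = R$56,240

R$78,050 > R$56,240, so the mainline income levy governs.

R$78,050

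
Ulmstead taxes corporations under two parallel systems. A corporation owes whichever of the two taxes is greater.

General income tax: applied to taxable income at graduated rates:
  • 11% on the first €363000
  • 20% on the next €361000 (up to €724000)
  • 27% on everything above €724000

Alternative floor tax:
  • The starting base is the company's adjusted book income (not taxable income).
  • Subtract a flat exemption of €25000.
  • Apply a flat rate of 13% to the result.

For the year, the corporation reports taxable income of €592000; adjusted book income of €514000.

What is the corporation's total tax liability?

€85730

General income tax:
  €363000 × 11% = €39930
  €229000 × 20% = €45800
  → €85730

Alternative floor tax:
  Base (adjusted book income): €514000
  Less exemption €25000 → base €489000
  €489000 × 13% = €63570

€85730 > €63570, so the general income tax governs.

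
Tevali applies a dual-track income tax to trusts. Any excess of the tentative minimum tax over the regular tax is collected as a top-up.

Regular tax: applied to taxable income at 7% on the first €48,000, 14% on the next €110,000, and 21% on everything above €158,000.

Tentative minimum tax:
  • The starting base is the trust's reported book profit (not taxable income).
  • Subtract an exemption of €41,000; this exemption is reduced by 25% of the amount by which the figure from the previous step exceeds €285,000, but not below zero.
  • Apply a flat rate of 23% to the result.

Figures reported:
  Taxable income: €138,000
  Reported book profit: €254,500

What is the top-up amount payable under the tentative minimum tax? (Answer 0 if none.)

Regular tax:
  €48,000 × 7% = €3,360
  €90,000 × 14% = €12,600
  → €15,960

Tentative minimum tax:
  Base (reported book profit): €254,500
  Exemption: €254,500 ≤ €285,000, so full €41,000 applies
  Base: €254,500 − €41,000 = €213,500
  €213,500 × 23% = €49,105

Excess of tentative minimum tax over regular tax: €49,105 − €15,960 = €33,145.

€33,145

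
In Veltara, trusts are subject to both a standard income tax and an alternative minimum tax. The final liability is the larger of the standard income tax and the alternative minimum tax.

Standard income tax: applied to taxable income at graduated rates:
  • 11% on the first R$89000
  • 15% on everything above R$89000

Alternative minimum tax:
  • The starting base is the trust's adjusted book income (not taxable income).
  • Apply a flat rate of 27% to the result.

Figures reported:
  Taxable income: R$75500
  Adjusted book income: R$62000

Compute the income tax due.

Alternative minimum tax:
  Base (adjusted book income): R$62000
  R$62000 × 27% = R$16740

Standard income tax:
  R$75500 × 11% = R$8305

R$16740 > R$8305, so the alternative minimum tax is the binding amount.

R$16740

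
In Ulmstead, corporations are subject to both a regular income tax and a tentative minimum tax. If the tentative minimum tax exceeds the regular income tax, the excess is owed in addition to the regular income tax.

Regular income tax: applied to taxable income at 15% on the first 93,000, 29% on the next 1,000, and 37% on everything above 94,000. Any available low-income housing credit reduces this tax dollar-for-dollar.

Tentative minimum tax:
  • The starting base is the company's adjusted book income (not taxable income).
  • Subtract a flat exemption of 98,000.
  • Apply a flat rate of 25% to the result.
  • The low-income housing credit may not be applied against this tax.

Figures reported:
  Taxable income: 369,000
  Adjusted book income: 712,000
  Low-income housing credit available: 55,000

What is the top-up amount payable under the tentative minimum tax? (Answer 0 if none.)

Regular income tax:
  93,000 × 15% = 13,950
  1,000 × 29% = 290
  275,000 × 37% = 101,750
  → 115,990
  Less low-income housing credit 55,000 → 60,990

Tentative minimum tax:
  Base (adjusted book income): 712,000
  Less exemption 98,000 → base 614,000
  614,000 × 25% = 153,500

Excess of tentative minimum tax over regular income tax: 153,500 − 60,990 = 92,510.

92,510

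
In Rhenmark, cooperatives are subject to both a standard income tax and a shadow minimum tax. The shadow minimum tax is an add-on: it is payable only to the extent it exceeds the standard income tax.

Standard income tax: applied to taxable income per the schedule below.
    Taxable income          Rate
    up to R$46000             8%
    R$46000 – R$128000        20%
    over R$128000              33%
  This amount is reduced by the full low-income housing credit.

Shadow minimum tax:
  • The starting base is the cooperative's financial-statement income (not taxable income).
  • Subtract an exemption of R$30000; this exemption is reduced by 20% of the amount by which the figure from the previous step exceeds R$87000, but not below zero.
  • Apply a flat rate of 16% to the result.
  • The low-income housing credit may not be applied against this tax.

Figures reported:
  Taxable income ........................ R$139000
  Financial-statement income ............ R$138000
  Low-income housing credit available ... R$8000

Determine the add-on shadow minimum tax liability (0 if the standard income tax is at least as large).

R$3202

Standard income tax:
  R$46000 × 8% = R$3680
  R$82000 × 20% = R$16400
  R$11000 × 33% = R$3630
  → R$23710
  Less low-income housing credit R$8000 → R$15710

Shadow minimum tax:
  Base (financial-statement income): R$138000
  Exemption: R$30000 − 20% × (R$138000 − R$87000) = R$30000 − R$10200 = R$19800
  Base: R$138000 − R$19800 = R$118200
  R$118200 × 16% = R$18912

Excess of shadow minimum tax over standard income tax: R$18912 − R$15710 = R$3202.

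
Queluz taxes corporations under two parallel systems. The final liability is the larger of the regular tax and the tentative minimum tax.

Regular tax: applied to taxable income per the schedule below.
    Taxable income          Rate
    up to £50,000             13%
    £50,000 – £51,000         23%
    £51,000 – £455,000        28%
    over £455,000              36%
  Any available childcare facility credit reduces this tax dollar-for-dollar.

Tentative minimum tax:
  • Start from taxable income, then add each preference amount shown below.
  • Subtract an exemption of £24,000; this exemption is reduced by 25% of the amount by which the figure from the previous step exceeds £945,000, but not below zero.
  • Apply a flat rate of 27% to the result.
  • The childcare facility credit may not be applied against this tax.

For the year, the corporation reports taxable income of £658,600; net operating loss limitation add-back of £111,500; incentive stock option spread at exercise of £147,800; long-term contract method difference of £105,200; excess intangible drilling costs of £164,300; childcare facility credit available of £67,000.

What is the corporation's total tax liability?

£320,598

Tentative minimum tax:
  Adjusted income: £658,600 + £111,500 + £147,800 + £105,200 + £164,300 = £1,187,400
  Exemption: 25% × (£1,187,400 − £945,000) = £60,600 ≥ £24,000, so the exemption is fully phased out
  Base: £1,187,400 − £0 = £1,187,400
  £1,187,400 × 27% = £320,598

Regular tax:
  £50,000 × 13% = £6,500
  £1,000 × 23% = £230
  £404,000 × 28% = £113,120
  £203,600 × 36% = £73,296
  → £193,146
  Less childcare facility credit £67,000 → £126,146

£320,598 > £126,146, so the tentative minimum tax is the binding amount.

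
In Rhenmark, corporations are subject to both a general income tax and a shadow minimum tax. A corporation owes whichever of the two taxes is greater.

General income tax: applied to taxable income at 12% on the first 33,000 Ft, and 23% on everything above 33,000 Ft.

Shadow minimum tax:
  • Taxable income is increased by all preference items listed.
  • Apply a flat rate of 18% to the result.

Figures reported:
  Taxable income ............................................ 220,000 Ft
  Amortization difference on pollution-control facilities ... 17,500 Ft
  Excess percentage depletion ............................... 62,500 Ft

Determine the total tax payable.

54,000 Ft

General income tax:
  33,000 Ft × 12% = 3,960 Ft
  187,000 Ft × 23% = 43,010 Ft
  → 46,970 Ft

Shadow minimum tax:
  Adjusted income: 220,000 Ft + 17,500 Ft + 62,500 Ft = 300,000 Ft
  300,000 Ft × 18% = 54,000 Ft

54,000 Ft > 46,970 Ft, so the shadow minimum tax is the binding amount.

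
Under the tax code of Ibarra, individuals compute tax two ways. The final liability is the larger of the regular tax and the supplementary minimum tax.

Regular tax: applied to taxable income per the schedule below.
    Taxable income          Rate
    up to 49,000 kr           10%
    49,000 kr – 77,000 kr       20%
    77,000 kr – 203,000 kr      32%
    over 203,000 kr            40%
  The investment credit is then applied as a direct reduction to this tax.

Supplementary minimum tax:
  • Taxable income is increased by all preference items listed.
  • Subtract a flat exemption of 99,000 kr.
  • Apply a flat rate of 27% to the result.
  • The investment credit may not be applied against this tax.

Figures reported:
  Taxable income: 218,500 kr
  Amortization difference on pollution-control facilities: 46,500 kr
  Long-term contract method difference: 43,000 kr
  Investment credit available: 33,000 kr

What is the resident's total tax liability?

56,430 kr

Regular tax:
  49,000 kr × 10% = 4,900 kr
  28,000 kr × 20% = 5,600 kr
  126,000 kr × 32% = 40,320 kr
  15,500 kr × 40% = 6,200 kr
  → 57,020 kr
  Less investment credit 33,000 kr → 24,020 kr

Supplementary minimum tax:
  Adjusted income: 218,500 kr + 46,500 kr + 43,000 kr = 308,000 kr
  Less exemption 99,000 kr → base 209,000 kr
  209,000 kr × 27% = 56,430 kr

56,430 kr > 24,020 kr, so the supplementary minimum tax is the binding amount.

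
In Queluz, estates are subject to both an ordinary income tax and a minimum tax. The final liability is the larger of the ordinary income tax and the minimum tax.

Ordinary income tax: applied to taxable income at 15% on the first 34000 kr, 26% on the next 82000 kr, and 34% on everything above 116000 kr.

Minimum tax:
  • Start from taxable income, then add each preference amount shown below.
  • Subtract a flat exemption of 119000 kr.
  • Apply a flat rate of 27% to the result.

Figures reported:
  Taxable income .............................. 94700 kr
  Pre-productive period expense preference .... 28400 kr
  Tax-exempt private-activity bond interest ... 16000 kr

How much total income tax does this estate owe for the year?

Minimum tax:
  Adjusted income: 94700 kr + 28400 kr + 16000 kr = 139100 kr
  Less exemption 119000 kr → base 20100 kr
  20100 kr × 27% = 5427 kr

Ordinary income tax:
  34000 kr × 15% = 5100 kr
  60700 kr × 26% = 15782 kr
  → 20882 kr

20882 kr > 5427 kr, so the ordinary income tax governs.

20882 kr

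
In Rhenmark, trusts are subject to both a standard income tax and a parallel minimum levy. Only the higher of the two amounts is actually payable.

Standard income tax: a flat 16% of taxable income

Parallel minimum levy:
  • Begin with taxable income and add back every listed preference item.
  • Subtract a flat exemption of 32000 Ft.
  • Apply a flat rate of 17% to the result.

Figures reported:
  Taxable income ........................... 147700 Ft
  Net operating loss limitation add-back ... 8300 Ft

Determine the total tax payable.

23632 Ft

Standard income tax:
  147700 Ft × 16% = 23632 Ft

Parallel minimum levy:
  Adjusted income: 147700 Ft + 8300 Ft = 156000 Ft
  Less exemption 32000 Ft → base 124000 Ft
  124000 Ft × 17% = 21080 Ft

23632 Ft > 21080 Ft, so the standard income tax governs.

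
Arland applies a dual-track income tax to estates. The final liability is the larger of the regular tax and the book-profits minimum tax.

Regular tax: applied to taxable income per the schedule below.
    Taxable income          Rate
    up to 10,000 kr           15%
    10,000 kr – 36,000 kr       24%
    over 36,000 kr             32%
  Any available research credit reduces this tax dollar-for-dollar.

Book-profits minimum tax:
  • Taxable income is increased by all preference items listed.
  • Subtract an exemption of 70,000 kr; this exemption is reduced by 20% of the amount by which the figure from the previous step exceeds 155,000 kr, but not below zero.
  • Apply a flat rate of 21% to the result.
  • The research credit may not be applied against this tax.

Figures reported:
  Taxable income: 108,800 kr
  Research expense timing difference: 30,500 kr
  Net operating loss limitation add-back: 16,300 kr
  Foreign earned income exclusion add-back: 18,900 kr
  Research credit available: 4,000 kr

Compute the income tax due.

Regular tax:
  10,000 kr × 15% = 1,500 kr
  26,000 kr × 24% = 6,240 kr
  72,800 kr × 32% = 23,296 kr
  → 31,036 kr
  Less research credit 4,000 kr → 27,036 kr

Book-profits minimum tax:
  Adjusted income: 108,800 kr + 30,500 kr + 16,300 kr + 18,900 kr = 174,500 kr
  Exemption: 70,000 kr − 20% × (174,500 kr − 155,000 kr) = 70,000 kr − 3,900 kr = 66,100 kr
  Base: 174,500 kr − 66,100 kr = 108,400 kr
  108,400 kr × 21% = 22,764 kr

27,036 kr > 22,764 kr, so the regular tax governs.

27,036 kr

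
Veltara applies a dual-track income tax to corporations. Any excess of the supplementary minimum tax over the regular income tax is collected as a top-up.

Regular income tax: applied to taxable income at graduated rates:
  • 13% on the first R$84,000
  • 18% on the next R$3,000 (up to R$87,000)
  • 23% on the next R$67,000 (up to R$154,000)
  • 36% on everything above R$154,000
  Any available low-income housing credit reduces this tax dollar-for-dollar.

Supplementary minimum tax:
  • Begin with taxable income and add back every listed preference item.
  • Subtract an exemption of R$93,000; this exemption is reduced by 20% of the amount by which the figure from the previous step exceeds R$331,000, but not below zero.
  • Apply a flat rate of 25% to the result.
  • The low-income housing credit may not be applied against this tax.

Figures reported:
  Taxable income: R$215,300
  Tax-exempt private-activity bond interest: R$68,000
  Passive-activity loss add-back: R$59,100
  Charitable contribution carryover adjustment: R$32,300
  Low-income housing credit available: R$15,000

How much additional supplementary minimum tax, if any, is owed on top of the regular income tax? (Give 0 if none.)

R$38,672

Supplementary minimum tax:
  Adjusted income: R$215,300 + R$68,000 + R$59,100 + R$32,300 = R$374,700
  Exemption: R$93,000 − 20% × (R$374,700 − R$331,000) = R$93,000 − R$8,740 = R$84,260
  Base: R$374,700 − R$84,260 = R$290,440
  R$290,440 × 25% = R$72,610

Regular income tax:
  R$84,000 × 13% = R$10,920
  R$3,000 × 18% = R$540
  R$67,000 × 23% = R$15,410
  R$61,300 × 36% = R$22,068
  → R$48,938
  Less low-income housing credit R$15,000 → R$33,938

Excess of supplementary minimum tax over regular income tax: R$72,610 − R$33,938 = R$38,672.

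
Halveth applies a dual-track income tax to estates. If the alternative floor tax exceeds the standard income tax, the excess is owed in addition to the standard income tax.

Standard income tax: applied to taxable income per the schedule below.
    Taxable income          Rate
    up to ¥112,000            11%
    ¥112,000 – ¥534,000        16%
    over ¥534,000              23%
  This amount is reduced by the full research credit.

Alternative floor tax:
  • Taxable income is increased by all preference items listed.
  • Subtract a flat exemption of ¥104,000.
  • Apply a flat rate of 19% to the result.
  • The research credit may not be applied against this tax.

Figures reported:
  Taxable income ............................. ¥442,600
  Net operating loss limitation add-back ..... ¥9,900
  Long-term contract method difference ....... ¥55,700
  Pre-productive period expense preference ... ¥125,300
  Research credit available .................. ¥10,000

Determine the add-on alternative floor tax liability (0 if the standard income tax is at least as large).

Alternative floor tax:
  Adjusted income: ¥442,600 + ¥9,900 + ¥55,700 + ¥125,300 = ¥633,500
  Less exemption ¥104,000 → base ¥529,500
  ¥529,500 × 19% = ¥100,605

Standard income tax:
  ¥112,000 × 11% = ¥12,320
  ¥330,600 × 16% = ¥52,896
  → ¥65,216
  Less research credit ¥10,000 → ¥55,216

Excess of alternative floor tax over standard income tax: ¥100,605 − ¥55,216 = ¥45,389.

¥45,389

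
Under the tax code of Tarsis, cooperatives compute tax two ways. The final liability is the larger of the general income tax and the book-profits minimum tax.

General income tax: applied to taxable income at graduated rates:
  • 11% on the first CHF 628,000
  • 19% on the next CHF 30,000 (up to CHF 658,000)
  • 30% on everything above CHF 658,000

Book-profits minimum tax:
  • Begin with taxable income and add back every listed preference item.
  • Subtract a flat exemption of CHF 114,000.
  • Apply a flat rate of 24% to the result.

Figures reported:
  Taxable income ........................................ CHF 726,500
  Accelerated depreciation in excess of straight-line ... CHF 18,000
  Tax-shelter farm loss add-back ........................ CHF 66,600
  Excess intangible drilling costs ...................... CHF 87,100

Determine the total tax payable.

General income tax:
  CHF 628,000 × 11% = CHF 69,080
  CHF 30,000 × 19% = CHF 5,700
  CHF 68,500 × 30% = CHF 20,550
  → CHF 95,330

Book-profits minimum tax:
  Adjusted income: CHF 726,500 + CHF 18,000 + CHF 66,600 + CHF 87,100 = CHF 898,200
  Less exemption CHF 114,000 → base CHF 784,200
  CHF 784,200 × 24% = CHF 188,208

CHF 188,208 > CHF 95,330, so the book-profits minimum tax is the binding amount.

CHF 188,208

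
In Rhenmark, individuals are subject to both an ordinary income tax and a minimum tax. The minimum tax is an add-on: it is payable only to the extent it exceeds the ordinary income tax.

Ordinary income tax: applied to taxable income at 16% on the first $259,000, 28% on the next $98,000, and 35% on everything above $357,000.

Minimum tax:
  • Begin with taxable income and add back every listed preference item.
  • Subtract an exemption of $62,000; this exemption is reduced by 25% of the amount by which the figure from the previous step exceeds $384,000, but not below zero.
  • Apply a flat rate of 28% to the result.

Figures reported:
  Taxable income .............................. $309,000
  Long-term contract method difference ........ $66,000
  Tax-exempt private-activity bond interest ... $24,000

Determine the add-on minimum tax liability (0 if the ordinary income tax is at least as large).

Minimum tax:
  Adjusted income: $309,000 + $66,000 + $24,000 = $399,000
  Exemption: $62,000 − 25% × ($399,000 − $384,000) = $62,000 − $3,750 = $58,250
  Base: $399,000 − $58,250 = $340,750
  $340,750 × 28% = $95,410

Ordinary income tax:
  $259,000 × 16% = $41,440
  $50,000 × 28% = $14,000
  → $55,440

Excess of minimum tax over ordinary income tax: $95,410 − $55,440 = $39,970.

$39,970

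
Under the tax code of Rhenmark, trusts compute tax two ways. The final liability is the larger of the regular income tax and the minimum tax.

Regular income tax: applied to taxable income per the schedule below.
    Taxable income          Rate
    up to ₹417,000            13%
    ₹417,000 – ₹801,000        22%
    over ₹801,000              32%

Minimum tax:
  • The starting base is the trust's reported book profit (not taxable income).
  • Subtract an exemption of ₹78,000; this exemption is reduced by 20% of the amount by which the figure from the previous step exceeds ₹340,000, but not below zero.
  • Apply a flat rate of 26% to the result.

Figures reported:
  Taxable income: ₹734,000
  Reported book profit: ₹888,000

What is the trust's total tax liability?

Regular income tax:
  ₹417,000 × 13% = ₹54,210
  ₹317,000 × 22% = ₹69,740
  → ₹123,950

Minimum tax:
  Base (reported book profit): ₹888,000
  Exemption: 20% × (₹888,000 − ₹340,000) = ₹109,600 ≥ ₹78,000, so the exemption is fully phased out
  Base: ₹888,000 − ₹0 = ₹888,000
  ₹888,000 × 26% = ₹230,880

₹230,880 > ₹123,950, so the minimum tax is the binding amount.

₹230,880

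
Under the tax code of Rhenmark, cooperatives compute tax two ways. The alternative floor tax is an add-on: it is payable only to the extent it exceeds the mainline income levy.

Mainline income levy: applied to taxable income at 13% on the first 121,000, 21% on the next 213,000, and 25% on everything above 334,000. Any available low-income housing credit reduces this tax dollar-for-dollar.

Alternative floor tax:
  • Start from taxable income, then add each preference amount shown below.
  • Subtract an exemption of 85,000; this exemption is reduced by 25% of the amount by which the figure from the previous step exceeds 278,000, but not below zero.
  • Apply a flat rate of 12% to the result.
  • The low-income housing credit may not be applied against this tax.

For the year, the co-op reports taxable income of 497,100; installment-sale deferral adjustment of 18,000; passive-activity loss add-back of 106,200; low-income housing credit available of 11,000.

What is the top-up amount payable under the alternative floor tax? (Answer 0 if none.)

Alternative floor tax:
  Adjusted income: 497,100 + 18,000 + 106,200 = 621,300
  Exemption: 25% × (621,300 − 278,000) = 85,825 ≥ 85,000, so the exemption is fully phased out
  Base: 621,300 − 0 = 621,300
  621,300 × 12% = 74,556

Mainline income levy:
  121,000 × 13% = 15,730
  213,000 × 21% = 44,730
  163,100 × 25% = 40,775
  → 101,235
  Less low-income housing credit 11,000 → 90,235

74,556 ≤ 90,235, so no add-on is due.

0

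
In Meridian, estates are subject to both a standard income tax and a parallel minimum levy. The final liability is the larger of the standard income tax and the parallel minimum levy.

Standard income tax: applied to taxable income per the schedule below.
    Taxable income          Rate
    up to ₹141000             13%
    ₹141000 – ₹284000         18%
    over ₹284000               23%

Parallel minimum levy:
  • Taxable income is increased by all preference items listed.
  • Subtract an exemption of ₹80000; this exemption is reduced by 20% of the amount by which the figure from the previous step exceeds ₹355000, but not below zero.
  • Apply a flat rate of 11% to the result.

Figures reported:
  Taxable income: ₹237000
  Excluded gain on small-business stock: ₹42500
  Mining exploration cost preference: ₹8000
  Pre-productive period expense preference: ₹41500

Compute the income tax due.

Standard income tax:
  ₹141000 × 13% = ₹18330
  ₹96000 × 18% = ₹17280
  → ₹35610

Parallel minimum levy:
  Adjusted income: ₹237000 + ₹42500 + ₹8000 + ₹41500 = ₹329000
  Exemption: ₹329000 ≤ ₹355000, so full ₹80000 applies
  Base: ₹329000 − ₹80000 = ₹249000
  ₹249000 × 11% = ₹27390

₹35610 > ₹27390, so the standard income tax governs.

₹35610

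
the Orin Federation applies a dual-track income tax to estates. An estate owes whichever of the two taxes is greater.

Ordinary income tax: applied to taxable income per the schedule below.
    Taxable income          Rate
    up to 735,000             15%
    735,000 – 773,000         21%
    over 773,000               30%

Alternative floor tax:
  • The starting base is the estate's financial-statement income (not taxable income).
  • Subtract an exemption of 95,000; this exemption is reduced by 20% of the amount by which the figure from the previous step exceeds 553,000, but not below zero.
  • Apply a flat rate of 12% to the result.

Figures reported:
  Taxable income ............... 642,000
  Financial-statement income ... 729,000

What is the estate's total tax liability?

Ordinary income tax:
  642,000 × 15% = 96,300

Alternative floor tax:
  Base (financial-statement income): 729,000
  Exemption: 95,000 − 20% × (729,000 − 553,000) = 95,000 − 35,200 = 59,800
  Base: 729,000 − 59,800 = 669,200
  669,200 × 12% = 80,304

96,300 > 80,304, so the ordinary income tax governs.

96,300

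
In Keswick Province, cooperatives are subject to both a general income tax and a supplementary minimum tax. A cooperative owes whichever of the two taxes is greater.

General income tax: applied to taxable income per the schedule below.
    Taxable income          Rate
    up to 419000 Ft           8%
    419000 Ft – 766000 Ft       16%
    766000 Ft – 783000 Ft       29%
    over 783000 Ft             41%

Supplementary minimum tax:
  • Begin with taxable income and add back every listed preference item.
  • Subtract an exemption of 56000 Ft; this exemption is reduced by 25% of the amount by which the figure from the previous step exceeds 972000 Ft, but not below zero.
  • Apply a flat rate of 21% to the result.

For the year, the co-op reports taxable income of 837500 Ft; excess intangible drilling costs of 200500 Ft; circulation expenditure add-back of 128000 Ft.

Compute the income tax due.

243285 Ft

Supplementary minimum tax:
  Adjusted income: 837500 Ft + 200500 Ft + 128000 Ft = 1166000 Ft
  Exemption: 56000 Ft − 25% × (1166000 Ft − 972000 Ft) = 56000 Ft − 48500 Ft = 7500 Ft
  Base: 1166000 Ft − 7500 Ft = 1158500 Ft
  1158500 Ft × 21% = 243285 Ft

General income tax:
  419000 Ft × 8% = 33520 Ft
  347000 Ft × 16% = 55520 Ft
  17000 Ft × 29% = 4930 Ft
  54500 Ft × 41% = 22345 Ft
  → 116315 Ft

243285 Ft > 116315 Ft, so the supplementary minimum tax is the binding amount.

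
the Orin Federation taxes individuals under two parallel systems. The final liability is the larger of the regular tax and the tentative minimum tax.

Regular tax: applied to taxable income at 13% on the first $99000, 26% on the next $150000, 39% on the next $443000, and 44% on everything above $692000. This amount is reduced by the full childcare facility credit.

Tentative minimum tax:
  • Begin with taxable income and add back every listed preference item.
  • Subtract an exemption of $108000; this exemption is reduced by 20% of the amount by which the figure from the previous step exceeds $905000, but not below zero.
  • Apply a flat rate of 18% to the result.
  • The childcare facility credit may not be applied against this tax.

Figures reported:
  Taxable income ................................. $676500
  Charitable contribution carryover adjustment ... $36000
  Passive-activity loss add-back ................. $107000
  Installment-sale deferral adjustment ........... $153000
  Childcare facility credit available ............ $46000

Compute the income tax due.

Tentative minimum tax:
  Adjusted income: $676500 + $36000 + $107000 + $153000 = $972500
  Exemption: $108000 − 20% × ($972500 − $905000) = $108000 − $13500 = $94500
  Base: $972500 − $94500 = $878000
  $878000 × 18% = $158040

Regular tax:
  $99000 × 13% = $12870
  $150000 × 26% = $39000
  $427500 × 39% = $166725
  → $218595
  Less childcare facility credit $46000 → $172595

$172595 > $158040, so the regular tax governs.

$172595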